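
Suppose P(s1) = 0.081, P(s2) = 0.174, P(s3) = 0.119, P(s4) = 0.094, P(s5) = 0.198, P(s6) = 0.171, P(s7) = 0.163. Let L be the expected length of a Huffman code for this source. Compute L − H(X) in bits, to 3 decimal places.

Entropy H = −Σ p log₂ p ≈ 2.7437 bits.
Huffman merges: 81/1000+47/500→7/40; 119/1000+163/1000→141/500; 171/1000+87/500→69/200; 7/40+99/500→373/1000; 141/500+69/200→627/1000; 373/1000+627/1000→1. L = 1401/500 ≈ 2.8020.
L − H = 2.8020 − 2.7437 = 0.058 bits.

0.058 bits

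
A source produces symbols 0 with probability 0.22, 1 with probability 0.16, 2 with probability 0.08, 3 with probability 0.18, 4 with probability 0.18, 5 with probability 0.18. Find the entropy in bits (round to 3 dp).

H = −Σ pᵢ log₂ pᵢ.
−0.22·log₂(0.22) = 0.4806
−0.16·log₂(0.16) = 0.4230
−0.08·log₂(0.08) = 0.2915
−0.18·log₂(0.18) = 0.4453
−0.18·log₂(0.18) = 0.4453
−0.18·log₂(0.18) = 0.4453
Sum ≈ 2.5310 → 2.531 bits.

2.531 bits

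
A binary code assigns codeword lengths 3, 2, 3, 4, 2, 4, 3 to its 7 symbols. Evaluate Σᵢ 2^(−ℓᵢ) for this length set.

With common denominator 2^4 = 16: Σ 2^(−ℓᵢ) = 2/16 + 4/16 + 2/16 + 1/16 + 4/16 + 1/16 + 2/16 = 16/16 = 1.

1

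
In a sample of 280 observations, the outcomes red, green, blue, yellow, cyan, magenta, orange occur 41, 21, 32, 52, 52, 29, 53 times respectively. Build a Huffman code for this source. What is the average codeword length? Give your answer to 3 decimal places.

2.804 bits/symbol

Probabilities are the counts divided by 280.
Repeatedly combine the two least-probable nodes; the expected code length is the sum of the merged weights.
merge 3/40 + 29/280 → 5/28
merge 4/35 + 41/280 → 73/280
merge 5/28 + 13/70 → 51/140
merge 13/70 + 53/280 → 3/8
merge 73/280 + 51/140 → 5/8
merge 3/8 + 5/8 → 1
L = 5/28 + 73/280 + 51/140 + 3/8 + 5/8 + 1 = 157/56 ≈ 2.804 bits/symbol.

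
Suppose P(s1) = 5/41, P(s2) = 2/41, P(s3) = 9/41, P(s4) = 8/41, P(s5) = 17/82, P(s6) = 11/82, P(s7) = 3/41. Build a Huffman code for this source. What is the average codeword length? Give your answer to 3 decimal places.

2.695 bits/symbol

Repeatedly combine the two least-probable nodes; the expected code length is the sum of the merged weights.
merge 2/41 + 3/41 → 5/41
merge 5/41 + 5/41 → 10/41
merge 11/82 + 8/41 → 27/82
merge 17/82 + 9/41 → 35/82
merge 10/41 + 27/82 → 47/82
merge 35/82 + 47/82 → 1
L = 5/41 + 10/41 + 27/82 + 35/82 + 47/82 + 1 = 221/82 ≈ 2.695 bits/symbol.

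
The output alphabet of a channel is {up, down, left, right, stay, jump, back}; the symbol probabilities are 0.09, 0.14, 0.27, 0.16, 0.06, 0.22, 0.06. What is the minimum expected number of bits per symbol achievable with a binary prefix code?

2.63 bits/symbol

Repeatedly combine the two least-probable nodes; the expected code length is the sum of the merged weights.
merge 3/50 + 3/50 → 3/25
merge 9/100 + 3/25 → 21/100
merge 7/50 + 4/25 → 3/10
merge 21/100 + 11/50 → 43/100
merge 27/100 + 3/10 → 57/100
merge 43/100 + 57/100 → 1
L = 3/25 + 21/100 + 3/10 + 43/100 + 57/100 + 1 = 263/100 = 2.63 bits/symbol.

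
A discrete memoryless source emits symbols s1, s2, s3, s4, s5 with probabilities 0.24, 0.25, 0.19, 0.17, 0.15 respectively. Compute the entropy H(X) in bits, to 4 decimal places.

H = −Σ pᵢ log₂ pᵢ.
−0.24·log₂(0.24) = 0.4941
−0.25·log₂(0.25) = 0.5000
−0.19·log₂(0.19) = 0.4552
−0.17·log₂(0.17) = 0.4346
−0.15·log₂(0.15) = 0.4105
Sum ≈ 2.2945 → 2.2945 bits.

2.2945 bits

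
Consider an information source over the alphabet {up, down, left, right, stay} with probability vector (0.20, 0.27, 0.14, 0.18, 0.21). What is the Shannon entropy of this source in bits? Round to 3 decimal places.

2.290 bits

H = −Σ pᵢ log₂ pᵢ.
−0.20·log₂(0.20) = 0.4644
−0.27·log₂(0.27) = 0.5100
−0.14·log₂(0.14) = 0.3971
−0.18·log₂(0.18) = 0.4453
−0.21·log₂(0.21) = 0.4728
Sum ≈ 2.2896 → 2.290 bits.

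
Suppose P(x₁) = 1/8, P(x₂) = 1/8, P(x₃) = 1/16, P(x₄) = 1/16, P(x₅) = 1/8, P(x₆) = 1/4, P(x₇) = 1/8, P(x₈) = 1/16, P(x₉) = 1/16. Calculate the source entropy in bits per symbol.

3 bits

Each probability is a power of 1/2, so log₂(1/p) is an integer.
H = Σ p·log₂(1/p) = 1/8·3 + 1/8·3 + 1/16·4 + 1/16·4 + 1/8·3 + 1/4·2 + 1/8·3 + 1/16·4 + 1/16·4 = 3 bits.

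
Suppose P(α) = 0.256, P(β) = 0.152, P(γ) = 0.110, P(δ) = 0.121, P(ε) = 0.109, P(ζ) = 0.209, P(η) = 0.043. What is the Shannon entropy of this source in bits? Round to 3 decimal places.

2.651 bits

H = −Σ pᵢ log₂ pᵢ.
−0.256·log₂(0.256) = 0.5032
−0.152·log₂(0.152) = 0.4131
−0.110·log₂(0.110) = 0.3503
−0.121·log₂(0.121) = 0.3687
−0.109·log₂(0.109) = 0.3485
−0.209·log₂(0.209) = 0.4720
−0.043·log₂(0.043) = 0.1952
Sum ≈ 2.6511 → 2.651 bits.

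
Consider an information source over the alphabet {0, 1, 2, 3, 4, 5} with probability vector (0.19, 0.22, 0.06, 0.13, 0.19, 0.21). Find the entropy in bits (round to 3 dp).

2.490 bits

H = −Σ pᵢ log₂ pᵢ.
−0.19·log₂(0.19) = 0.4552
−0.22·log₂(0.22) = 0.4806
−0.06·log₂(0.06) = 0.2435
−0.13·log₂(0.13) = 0.3826
−0.19·log₂(0.19) = 0.4552
−0.21·log₂(0.21) = 0.4728
Sum ≈ 2.4900 → 2.490 bits.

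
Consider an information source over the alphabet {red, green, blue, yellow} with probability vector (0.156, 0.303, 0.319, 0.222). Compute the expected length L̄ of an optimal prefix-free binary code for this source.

2 bits/symbol

Repeatedly combine the two least-probable nodes; the expected code length is the sum of the merged weights.
merge 39/250 + 111/500 → 189/500
merge 303/1000 + 319/1000 → 311/500
merge 189/500 + 311/500 → 1
L = 189/500 + 311/500 + 1 = 2 bits/symbol.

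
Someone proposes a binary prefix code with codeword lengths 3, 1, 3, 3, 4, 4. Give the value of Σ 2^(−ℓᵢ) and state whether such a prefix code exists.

1; yes

With common denominator 2^4 = 16: Σ 2^(−ℓᵢ) = 2/16 + 8/16 + 2/16 + 2/16 + 1/16 + 1/16 = 16/16 = 1.
Kraft's inequality requires Σ ≤ 1; here Σ = 1 ≤ 1, so such a prefix code exists.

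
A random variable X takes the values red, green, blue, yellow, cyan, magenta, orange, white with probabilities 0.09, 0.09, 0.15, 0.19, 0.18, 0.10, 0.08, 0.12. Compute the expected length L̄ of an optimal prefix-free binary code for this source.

Repeatedly combine the two least-probable nodes; the expected code length is the sum of the merged weights.
merge 2/25 + 9/100 → 17/100
merge 9/100 + 1/10 → 19/100
merge 3/25 + 3/20 → 27/100
merge 17/100 + 9/50 → 7/20
merge 19/100 + 19/100 → 19/50
merge 27/100 + 7/20 → 31/50
merge 19/50 + 31/50 → 1
L = 17/100 + 19/100 + 27/100 + 7/20 + 19/50 + 31/50 + 1 = 149/50 = 2.98 bits/symbol.

2.98 bits/symbol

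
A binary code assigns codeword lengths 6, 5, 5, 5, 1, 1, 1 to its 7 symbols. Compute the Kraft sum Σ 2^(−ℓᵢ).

1.609375

With common denominator 2^6 = 64: Σ 2^(−ℓᵢ) = 1/64 + 2/64 + 2/64 + 2/64 + 32/64 + 32/64 + 32/64 = 103/64 = 1.609375.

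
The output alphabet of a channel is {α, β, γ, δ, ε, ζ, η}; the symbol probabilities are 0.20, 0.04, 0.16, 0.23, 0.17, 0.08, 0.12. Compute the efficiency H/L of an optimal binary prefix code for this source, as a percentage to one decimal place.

Entropy H = −Σ p log₂ p ≈ 2.6540 bits.
Huffman merges: 1/25+2/25→3/25; 3/25+3/25→6/25; 4/25+17/100→33/100; 1/5+23/100→43/100; 6/25+33/100→57/100; 43/100+57/100→1. L = 269/100 ≈ 2.6900.
Efficiency = H/L = 2.6540/2.6900 = 98.7%.

98.7%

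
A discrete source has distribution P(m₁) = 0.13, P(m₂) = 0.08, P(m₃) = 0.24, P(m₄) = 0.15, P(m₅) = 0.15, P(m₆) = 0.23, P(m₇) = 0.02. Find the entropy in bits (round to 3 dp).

H = −Σ pᵢ log₂ pᵢ.
−0.13·log₂(0.13) = 0.3826
−0.08·log₂(0.08) = 0.2915
−0.24·log₂(0.24) = 0.4941
−0.15·log₂(0.15) = 0.4105
−0.15·log₂(0.15) = 0.4105
−0.23·log₂(0.23) = 0.4877
−0.02·log₂(0.02) = 0.1129
Sum ≈ 2.5899 → 2.590 bits.

2.590 bits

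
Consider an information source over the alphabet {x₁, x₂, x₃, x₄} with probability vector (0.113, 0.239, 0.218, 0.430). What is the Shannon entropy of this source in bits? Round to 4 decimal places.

1.8516 bits

H = −Σ pᵢ log₂ pᵢ.
−0.113·log₂(0.113) = 0.3555
−0.239·log₂(0.239) = 0.4935
−0.218·log₂(0.218) = 0.4791
−0.430·log₂(0.430) = 0.5236
Sum ≈ 1.8516 → 1.8516 bits.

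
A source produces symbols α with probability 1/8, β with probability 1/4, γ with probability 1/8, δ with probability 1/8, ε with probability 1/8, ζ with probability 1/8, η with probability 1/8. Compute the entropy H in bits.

Each probability is a power of 1/2, so log₂(1/p) is an integer.
H = Σ p·log₂(1/p) = 1/8·3 + 1/4·2 + 1/8·3 + 1/8·3 + 1/8·3 + 1/8·3 + 1/8·3 = 2.75 bits.

2.75 bits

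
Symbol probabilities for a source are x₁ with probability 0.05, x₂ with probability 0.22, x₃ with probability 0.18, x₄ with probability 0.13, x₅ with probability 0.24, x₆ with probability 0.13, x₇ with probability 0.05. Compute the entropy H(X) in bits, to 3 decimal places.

H = −Σ pᵢ log₂ pᵢ.
−0.05·log₂(0.05) = 0.2161
−0.22·log₂(0.22) = 0.4806
−0.18·log₂(0.18) = 0.4453
−0.13·log₂(0.13) = 0.3826
−0.24·log₂(0.24) = 0.4941
−0.13·log₂(0.13) = 0.3826
−0.05·log₂(0.05) = 0.2161
Sum ≈ 2.6175 → 2.617 bits.

2.617 bits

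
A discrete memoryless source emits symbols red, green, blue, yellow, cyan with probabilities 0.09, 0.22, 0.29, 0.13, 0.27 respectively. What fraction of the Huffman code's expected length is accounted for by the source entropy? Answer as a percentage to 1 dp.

99.3%

Entropy H = −Σ p log₂ p ≈ 2.2038 bits.
Huffman merges: 9/100+13/100→11/50; 11/50+11/50→11/25; 27/100+29/100→14/25; 11/25+14/25→1. L = 111/50 ≈ 2.2200.
Efficiency = H/L = 2.2038/2.2200 = 99.3%.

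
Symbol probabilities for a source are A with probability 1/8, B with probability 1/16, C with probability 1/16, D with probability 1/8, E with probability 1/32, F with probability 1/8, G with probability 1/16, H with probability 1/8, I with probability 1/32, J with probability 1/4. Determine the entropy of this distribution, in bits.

3.0625 bits

Each probability is a power of 1/2, so log₂(1/p) is an integer.
H = Σ p·log₂(1/p) = 1/8·3 + 1/16·4 + 1/16·4 + 1/8·3 + 1/32·5 + 1/8·3 + 1/16·4 + 1/8·3 + 1/32·5 + 1/4·2 = 3.0625 bits.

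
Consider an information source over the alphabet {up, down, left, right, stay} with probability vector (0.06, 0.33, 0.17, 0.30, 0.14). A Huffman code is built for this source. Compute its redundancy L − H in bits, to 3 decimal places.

Entropy H = −Σ p log₂ p ≈ 2.1241 bits.
Huffman merges: 3/50+7/50→1/5; 17/100+1/5→37/100; 3/10+33/100→63/100; 37/100+63/100→1. L = 11/5 ≈ 2.2000.
L − H = 2.2000 − 2.1241 = 0.076 bits.

0.076 bits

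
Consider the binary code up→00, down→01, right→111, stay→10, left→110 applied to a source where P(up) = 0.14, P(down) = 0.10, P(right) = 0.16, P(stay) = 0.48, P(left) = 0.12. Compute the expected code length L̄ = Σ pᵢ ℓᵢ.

2.28 bits/symbol

L̄ = Σ pᵢ·ℓᵢ = 0.14·2 + 0.10·2 + 0.16·3 + 0.48·2 + 0.12·3 = 2.28 bits/symbol.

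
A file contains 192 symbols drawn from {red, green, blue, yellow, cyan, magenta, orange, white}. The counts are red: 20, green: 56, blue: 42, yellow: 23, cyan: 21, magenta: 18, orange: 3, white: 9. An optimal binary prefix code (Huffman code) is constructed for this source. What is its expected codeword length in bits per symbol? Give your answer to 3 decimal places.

Probabilities are the counts divided by 192.
Repeatedly combine the two least-probable nodes; the expected code length is the sum of the merged weights.
merge 1/64 + 3/64 → 1/16
merge 1/16 + 3/32 → 5/32
merge 5/48 + 7/64 → 41/192
merge 23/192 + 5/32 → 53/192
merge 41/192 + 7/32 → 83/192
merge 53/192 + 7/24 → 109/192
merge 83/192 + 109/192 → 1
L = 1/16 + 5/32 + 41/192 + 53/192 + 83/192 + 109/192 + 1 = 65/24 ≈ 2.708 bits/symbol.

2.708 bits/symbol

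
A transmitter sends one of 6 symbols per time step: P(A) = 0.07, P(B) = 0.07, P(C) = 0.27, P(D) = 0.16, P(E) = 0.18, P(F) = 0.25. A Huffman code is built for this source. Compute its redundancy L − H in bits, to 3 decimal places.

Entropy H = −Σ p log₂ p ≈ 2.4155 bits.
Huffman merges: 7/100+7/100→7/50; 7/50+4/25→3/10; 9/50+1/4→43/100; 27/100+3/10→57/100; 43/100+57/100→1. L = 61/25 ≈ 2.4400.
L − H = 2.4400 − 2.4155 = 0.025 bits.

0.025 bits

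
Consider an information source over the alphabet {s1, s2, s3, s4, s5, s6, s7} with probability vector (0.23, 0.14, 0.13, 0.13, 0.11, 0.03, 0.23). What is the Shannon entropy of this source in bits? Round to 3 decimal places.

2.640 bits

H = −Σ pᵢ log₂ pᵢ.
−0.23·log₂(0.23) = 0.4877
−0.14·log₂(0.14) = 0.3971
−0.13·log₂(0.13) = 0.3826
−0.13·log₂(0.13) = 0.3826
−0.11·log₂(0.11) = 0.3503
−0.03·log₂(0.03) = 0.1518
−0.23·log₂(0.23) = 0.4877
Sum ≈ 2.6398 → 2.640 bits.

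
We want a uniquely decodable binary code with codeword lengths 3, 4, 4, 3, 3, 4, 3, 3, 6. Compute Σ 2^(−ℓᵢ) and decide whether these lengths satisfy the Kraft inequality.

With common denominator 2^6 = 64: Σ 2^(−ℓᵢ) = 8/64 + 4/64 + 4/64 + 8/64 + 8/64 + 4/64 + 8/64 + 8/64 + 1/64 = 53/64 = 0.828125.
Kraft's inequality requires Σ ≤ 1; here Σ = 0.828125 ≤ 1, so such a prefix code exists.

0.828125; yes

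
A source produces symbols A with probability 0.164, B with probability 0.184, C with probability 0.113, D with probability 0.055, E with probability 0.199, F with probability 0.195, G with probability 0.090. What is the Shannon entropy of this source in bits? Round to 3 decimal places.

2.699 bits

H = −Σ pᵢ log₂ pᵢ.
−0.164·log₂(0.164) = 0.4278
−0.184·log₂(0.184) = 0.4494
−0.113·log₂(0.113) = 0.3555
−0.055·log₂(0.055) = 0.2301
−0.199·log₂(0.199) = 0.4635
−0.195·log₂(0.195) = 0.4599
−0.090·log₂(0.090) = 0.3127
Sum ≈ 2.6988 → 2.699 bits.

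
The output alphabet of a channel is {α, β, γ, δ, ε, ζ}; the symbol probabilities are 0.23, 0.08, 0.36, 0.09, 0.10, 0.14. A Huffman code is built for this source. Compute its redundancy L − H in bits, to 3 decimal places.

0.058 bits

Entropy H = −Σ p log₂ p ≈ 2.3517 bits.
Huffman merges: 2/25+9/100→17/100; 1/10+7/50→6/25; 17/100+23/100→2/5; 6/25+9/25→3/5; 2/5+3/5→1. L = 241/100 ≈ 2.4100.
L − H = 2.4100 − 2.3517 = 0.058 bits.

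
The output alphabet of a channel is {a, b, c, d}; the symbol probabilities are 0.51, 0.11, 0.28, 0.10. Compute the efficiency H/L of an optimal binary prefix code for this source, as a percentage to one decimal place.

99.5%

Entropy H = −Σ p log₂ p ≈ 1.6921 bits.
Huffman merges: 1/10+11/100→21/100; 21/100+7/25→49/100; 49/100+51/100→1. L = 17/10 ≈ 1.7000.
Efficiency = H/L = 1.6921/1.7000 = 99.5%.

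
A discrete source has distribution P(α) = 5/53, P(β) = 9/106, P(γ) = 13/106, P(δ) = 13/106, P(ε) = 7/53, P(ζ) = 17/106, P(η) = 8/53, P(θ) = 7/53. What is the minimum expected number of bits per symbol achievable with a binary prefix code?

Repeatedly combine the two least-probable nodes; the expected code length is the sum of the merged weights.
merge 9/106 + 5/53 → 19/106
merge 13/106 + 13/106 → 13/53
merge 7/53 + 7/53 → 14/53
merge 8/53 + 17/106 → 33/106
merge 19/106 + 13/53 → 45/106
merge 14/53 + 33/106 → 61/106
merge 45/106 + 61/106 → 1
L = 19/106 + 13/53 + 14/53 + 33/106 + 45/106 + 61/106 + 1 = 3 bits/symbol.

3 bits/symbol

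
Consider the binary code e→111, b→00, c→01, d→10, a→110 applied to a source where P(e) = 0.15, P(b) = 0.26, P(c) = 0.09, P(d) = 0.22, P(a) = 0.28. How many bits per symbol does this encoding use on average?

L̄ = Σ pᵢ·ℓᵢ = 0.15·3 + 0.26·2 + 0.09·2 + 0.22·2 + 0.28·3 = 2.43 bits/symbol.

2.43 bits/symbol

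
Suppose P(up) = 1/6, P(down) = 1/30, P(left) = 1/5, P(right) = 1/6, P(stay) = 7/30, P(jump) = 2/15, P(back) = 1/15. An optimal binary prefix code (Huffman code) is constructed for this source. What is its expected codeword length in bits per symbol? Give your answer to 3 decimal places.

Repeatedly combine the two least-probable nodes; the expected code length is the sum of the merged weights.
merge 1/30 + 1/15 → 1/10
merge 1/10 + 2/15 → 7/30
merge 1/6 + 1/6 → 1/3
merge 1/5 + 7/30 → 13/30
merge 7/30 + 1/3 → 17/30
merge 13/30 + 17/30 → 1
L = 1/10 + 7/30 + 1/3 + 13/30 + 17/30 + 1 = 8/3 ≈ 2.667 bits/symbol.

2.667 bits/symbol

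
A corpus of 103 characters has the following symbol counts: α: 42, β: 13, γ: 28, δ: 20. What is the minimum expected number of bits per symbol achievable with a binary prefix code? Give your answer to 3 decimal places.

1.913 bits/symbol

Probabilities are the counts divided by 103.
Repeatedly combine the two least-probable nodes; the expected code length is the sum of the merged weights.
merge 13/103 + 20/103 → 33/103
merge 28/103 + 33/103 → 61/103
merge 42/103 + 61/103 → 1
L = 33/103 + 61/103 + 1 = 197/103 ≈ 1.913 bits/symbol.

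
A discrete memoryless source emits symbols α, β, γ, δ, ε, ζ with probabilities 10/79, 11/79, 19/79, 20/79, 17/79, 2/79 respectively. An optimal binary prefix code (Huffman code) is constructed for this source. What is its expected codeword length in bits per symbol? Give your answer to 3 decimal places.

Repeatedly combine the two least-probable nodes; the expected code length is the sum of the merged weights.
merge 2/79 + 10/79 → 12/79
merge 11/79 + 12/79 → 23/79
merge 17/79 + 19/79 → 36/79
merge 20/79 + 23/79 → 43/79
merge 36/79 + 43/79 → 1
L = 12/79 + 23/79 + 36/79 + 43/79 + 1 = 193/79 ≈ 2.443 bits/symbol.

2.443 bits/symbol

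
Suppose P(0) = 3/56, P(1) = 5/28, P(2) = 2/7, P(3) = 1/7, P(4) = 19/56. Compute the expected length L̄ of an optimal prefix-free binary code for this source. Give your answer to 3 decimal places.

Repeatedly combine the two least-probable nodes; the expected code length is the sum of the merged weights.
merge 3/56 + 1/7 → 11/56
merge 5/28 + 11/56 → 3/8
merge 2/7 + 19/56 → 5/8
merge 3/8 + 5/8 → 1
L = 11/56 + 3/8 + 5/8 + 1 = 123/56 ≈ 2.196 bits/symbol.

2.196 bits/symbol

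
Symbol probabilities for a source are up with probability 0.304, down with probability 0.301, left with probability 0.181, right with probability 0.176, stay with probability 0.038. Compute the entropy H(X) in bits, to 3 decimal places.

H = −Σ pᵢ log₂ pᵢ.
−0.304·log₂(0.304) = 0.5222
−0.301·log₂(0.301) = 0.5214
−0.181·log₂(0.181) = 0.4463
−0.176·log₂(0.176) = 0.4411
−0.038·log₂(0.038) = 0.1793
Sum ≈ 2.1103 → 2.110 bits.

2.110 bits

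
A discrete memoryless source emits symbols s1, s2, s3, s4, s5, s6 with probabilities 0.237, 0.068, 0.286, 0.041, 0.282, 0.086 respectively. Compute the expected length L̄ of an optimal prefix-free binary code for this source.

Repeatedly combine the two least-probable nodes; the expected code length is the sum of the merged weights.
merge 41/1000 + 17/250 → 109/1000
merge 43/500 + 109/1000 → 39/200
merge 39/200 + 237/1000 → 54/125
merge 141/500 + 143/500 → 71/125
merge 54/125 + 71/125 → 1
L = 109/1000 + 39/200 + 54/125 + 71/125 + 1 = 288/125 = 2.304 bits/symbol.

2.304 bits/symbol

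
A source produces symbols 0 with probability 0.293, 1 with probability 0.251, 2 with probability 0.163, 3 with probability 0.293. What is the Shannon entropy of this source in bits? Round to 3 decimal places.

1.965 bits

H = −Σ pᵢ log₂ pᵢ.
−0.293·log₂(0.293) = 0.5189
−0.251·log₂(0.251) = 0.5006
−0.163·log₂(0.163) = 0.4266
−0.293·log₂(0.293) = 0.5189
Sum ≈ 1.9650 → 1.965 bits.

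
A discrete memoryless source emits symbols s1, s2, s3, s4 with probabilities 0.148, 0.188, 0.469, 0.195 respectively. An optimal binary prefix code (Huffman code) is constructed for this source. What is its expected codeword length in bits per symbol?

1.867 bits/symbol

Repeatedly combine the two least-probable nodes; the expected code length is the sum of the merged weights.
merge 37/250 + 47/250 → 42/125
merge 39/200 + 42/125 → 531/1000
merge 469/1000 + 531/1000 → 1
L = 42/125 + 531/1000 + 1 = 1867/1000 = 1.867 bits/symbol.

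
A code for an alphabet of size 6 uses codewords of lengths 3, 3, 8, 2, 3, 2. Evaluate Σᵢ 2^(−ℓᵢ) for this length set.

0.87890625

With common denominator 2^8 = 256: Σ 2^(−ℓᵢ) = 32/256 + 32/256 + 1/256 + 64/256 + 32/256 + 64/256 = 225/256 = 0.87890625.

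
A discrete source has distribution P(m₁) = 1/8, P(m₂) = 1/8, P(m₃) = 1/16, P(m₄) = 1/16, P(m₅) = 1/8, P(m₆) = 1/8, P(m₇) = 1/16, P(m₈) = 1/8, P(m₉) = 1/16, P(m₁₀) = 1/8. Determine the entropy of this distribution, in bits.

Each probability is a power of 1/2, so log₂(1/p) is an integer.
H = Σ p·log₂(1/p) = 1/8·3 + 1/8·3 + 1/16·4 + 1/16·4 + 1/8·3 + 1/8·3 + 1/16·4 + 1/8·3 + 1/16·4 + 1/8·3 = 3.25 bits.

3.25 bits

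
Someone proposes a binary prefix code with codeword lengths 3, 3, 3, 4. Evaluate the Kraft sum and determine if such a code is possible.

0.4375; yes

With common denominator 2^4 = 16: Σ 2^(−ℓᵢ) = 2/16 + 2/16 + 2/16 + 1/16 = 7/16 = 0.4375.
Kraft's inequality requires Σ ≤ 1; here Σ = 0.4375 ≤ 1, so such a prefix code exists.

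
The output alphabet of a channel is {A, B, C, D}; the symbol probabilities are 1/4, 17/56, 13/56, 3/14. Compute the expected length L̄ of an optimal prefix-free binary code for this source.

2 bits/symbol

Repeatedly combine the two least-probable nodes; the expected code length is the sum of the merged weights.
merge 3/14 + 13/56 → 25/56
merge 1/4 + 17/56 → 31/56
merge 25/56 + 31/56 → 1
L = 25/56 + 31/56 + 1 = 2 bits/symbol.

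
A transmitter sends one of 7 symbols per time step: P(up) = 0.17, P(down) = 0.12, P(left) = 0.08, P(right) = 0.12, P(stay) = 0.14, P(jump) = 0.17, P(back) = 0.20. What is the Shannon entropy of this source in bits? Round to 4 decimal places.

H = −Σ pᵢ log₂ pᵢ.
−0.17·log₂(0.17) = 0.4346
−0.12·log₂(0.12) = 0.3671
−0.08·log₂(0.08) = 0.2915
−0.12·log₂(0.12) = 0.3671
−0.14·log₂(0.14) = 0.3971
−0.17·log₂(0.17) = 0.4346
−0.20·log₂(0.20) = 0.4644
Sum ≈ 2.7563 → 2.7563 bits.

2.7563 bits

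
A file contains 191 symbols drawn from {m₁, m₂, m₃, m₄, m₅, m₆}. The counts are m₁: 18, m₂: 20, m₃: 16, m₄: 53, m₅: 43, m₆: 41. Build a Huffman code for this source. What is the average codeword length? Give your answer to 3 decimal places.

2.461 bits/symbol

Probabilities are the counts divided by 191.
Repeatedly combine the two least-probable nodes; the expected code length is the sum of the merged weights.
merge 16/191 + 18/191 → 34/191
merge 20/191 + 34/191 → 54/191
merge 41/191 + 43/191 → 84/191
merge 53/191 + 54/191 → 107/191
merge 84/191 + 107/191 → 1
L = 34/191 + 54/191 + 84/191 + 107/191 + 1 = 470/191 ≈ 2.461 bits/symbol.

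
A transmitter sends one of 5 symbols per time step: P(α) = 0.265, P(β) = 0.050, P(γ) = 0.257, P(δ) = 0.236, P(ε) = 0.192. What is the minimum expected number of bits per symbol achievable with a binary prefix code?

2.242 bits/symbol

Repeatedly combine the two least-probable nodes; the expected code length is the sum of the merged weights.
merge 1/20 + 24/125 → 121/500
merge 59/250 + 121/500 → 239/500
merge 257/1000 + 53/200 → 261/500
merge 239/500 + 261/500 → 1
L = 121/500 + 239/500 + 261/500 + 1 = 1121/500 = 2.242 bits/symbol.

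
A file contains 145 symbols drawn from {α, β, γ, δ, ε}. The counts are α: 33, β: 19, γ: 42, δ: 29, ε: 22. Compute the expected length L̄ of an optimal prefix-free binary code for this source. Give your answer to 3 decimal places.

Probabilities are the counts divided by 145.
Repeatedly combine the two least-probable nodes; the expected code length is the sum of the merged weights.
merge 19/145 + 22/145 → 41/145
merge 1/5 + 33/145 → 62/145
merge 41/145 + 42/145 → 83/145
merge 62/145 + 83/145 → 1
L = 41/145 + 62/145 + 83/145 + 1 = 331/145 ≈ 2.283 bits/symbol.

2.283 bits/symbol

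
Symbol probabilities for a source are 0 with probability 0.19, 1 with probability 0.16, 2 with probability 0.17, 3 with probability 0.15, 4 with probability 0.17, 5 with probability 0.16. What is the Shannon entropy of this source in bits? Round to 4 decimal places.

2.5810 bits

H = −Σ pᵢ log₂ pᵢ.
−0.19·log₂(0.19) = 0.4552
−0.16·log₂(0.16) = 0.4230
−0.17·log₂(0.17) = 0.4346
−0.15·log₂(0.15) = 0.4105
−0.17·log₂(0.17) = 0.4346
−0.16·log₂(0.16) = 0.4230
Sum ≈ 2.5810 → 2.5810 bits.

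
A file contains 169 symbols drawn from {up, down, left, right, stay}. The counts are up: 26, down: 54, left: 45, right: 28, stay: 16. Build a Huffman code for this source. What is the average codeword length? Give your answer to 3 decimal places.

Probabilities are the counts divided by 169.
Repeatedly combine the two least-probable nodes; the expected code length is the sum of the merged weights.
merge 16/169 + 2/13 → 42/169
merge 28/169 + 42/169 → 70/169
merge 45/169 + 54/169 → 99/169
merge 70/169 + 99/169 → 1
L = 42/169 + 70/169 + 99/169 + 1 = 380/169 ≈ 2.249 bits/symbol.

2.249 bits/symbol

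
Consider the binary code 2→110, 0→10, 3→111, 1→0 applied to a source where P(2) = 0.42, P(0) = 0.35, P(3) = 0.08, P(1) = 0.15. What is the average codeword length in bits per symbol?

2.35 bits/symbol

L̄ = Σ pᵢ·ℓᵢ = 0.42·3 + 0.35·2 + 0.08·3 + 0.15·1 = 2.35 bits/symbol.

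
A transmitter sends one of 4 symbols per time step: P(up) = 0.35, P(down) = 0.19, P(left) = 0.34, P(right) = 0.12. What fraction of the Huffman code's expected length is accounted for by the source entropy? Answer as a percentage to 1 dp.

Entropy H = −Σ p log₂ p ≈ 1.8816 bits.
Huffman merges: 3/25+19/100→31/100; 31/100+17/50→13/20; 7/20+13/20→1. L = 49/25 ≈ 1.9600.
Efficiency = H/L = 1.8816/1.9600 = 96.0%.

96.0%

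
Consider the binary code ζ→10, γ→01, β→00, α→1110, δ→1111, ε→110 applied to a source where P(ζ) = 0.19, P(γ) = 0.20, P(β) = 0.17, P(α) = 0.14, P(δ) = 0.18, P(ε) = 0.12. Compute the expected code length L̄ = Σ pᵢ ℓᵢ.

L̄ = Σ pᵢ·ℓᵢ = 0.19·2 + 0.20·2 + 0.17·2 + 0.14·4 + 0.18·4 + 0.12·3 = 2.76 bits/symbol.

2.76 bits/symbol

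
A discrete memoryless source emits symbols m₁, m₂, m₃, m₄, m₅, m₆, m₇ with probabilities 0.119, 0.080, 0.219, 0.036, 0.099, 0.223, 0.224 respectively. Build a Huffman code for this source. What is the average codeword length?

Repeatedly combine the two least-probable nodes; the expected code length is the sum of the merged weights.
merge 9/250 + 2/25 → 29/250
merge 99/1000 + 29/250 → 43/200
merge 119/1000 + 43/200 → 167/500
merge 219/1000 + 223/1000 → 221/500
merge 28/125 + 167/500 → 279/500
merge 221/500 + 279/500 → 1
L = 29/250 + 43/200 + 167/500 + 221/500 + 279/500 + 1 = 533/200 = 2.665 bits/symbol.

2.665 bits/symbol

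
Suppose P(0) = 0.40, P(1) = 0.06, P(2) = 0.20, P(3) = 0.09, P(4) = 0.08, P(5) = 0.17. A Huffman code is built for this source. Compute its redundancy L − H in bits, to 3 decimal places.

0.065 bits

Entropy H = −Σ p log₂ p ≈ 2.2754 bits.
Huffman merges: 3/50+2/25→7/50; 9/100+7/50→23/100; 17/100+1/5→37/100; 23/100+37/100→3/5; 2/5+3/5→1. L = 117/50 ≈ 2.3400.
L − H = 2.3400 − 2.2754 = 0.065 bits.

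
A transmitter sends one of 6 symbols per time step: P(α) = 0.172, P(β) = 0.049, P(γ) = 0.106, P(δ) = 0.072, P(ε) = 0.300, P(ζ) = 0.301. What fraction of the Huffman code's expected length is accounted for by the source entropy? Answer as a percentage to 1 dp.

Entropy H = −Σ p log₂ p ≈ 2.3090 bits.
Huffman merges: 49/1000+9/125→121/1000; 53/500+121/1000→227/1000; 43/250+227/1000→399/1000; 3/10+301/1000→601/1000; 399/1000+601/1000→1. L = 587/250 ≈ 2.3480.
Efficiency = H/L = 2.3090/2.3480 = 98.3%.

98.3%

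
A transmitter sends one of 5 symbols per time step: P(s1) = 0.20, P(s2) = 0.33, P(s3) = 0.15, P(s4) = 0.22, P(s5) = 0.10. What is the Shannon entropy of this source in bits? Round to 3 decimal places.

H = −Σ pᵢ log₂ pᵢ.
−0.20·log₂(0.20) = 0.4644
−0.33·log₂(0.33) = 0.5278
−0.15·log₂(0.15) = 0.4105
−0.22·log₂(0.22) = 0.4806
−0.10·log₂(0.10) = 0.3322
Sum ≈ 2.2155 → 2.216 bits.

2.216 bits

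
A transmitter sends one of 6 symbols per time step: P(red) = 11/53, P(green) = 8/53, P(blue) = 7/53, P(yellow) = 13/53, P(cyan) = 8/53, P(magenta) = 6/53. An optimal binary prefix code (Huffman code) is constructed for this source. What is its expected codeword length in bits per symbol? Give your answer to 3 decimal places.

2.547 bits/symbol

Repeatedly combine the two least-probable nodes; the expected code length is the sum of the merged weights.
merge 6/53 + 7/53 → 13/53
merge 8/53 + 8/53 → 16/53
merge 11/53 + 13/53 → 24/53
merge 13/53 + 16/53 → 29/53
merge 24/53 + 29/53 → 1
L = 13/53 + 16/53 + 24/53 + 29/53 + 1 = 135/53 ≈ 2.547 bits/symbol.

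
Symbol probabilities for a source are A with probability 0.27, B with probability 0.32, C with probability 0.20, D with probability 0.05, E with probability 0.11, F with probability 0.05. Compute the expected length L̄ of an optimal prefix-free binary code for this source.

Repeatedly combine the two least-probable nodes; the expected code length is the sum of the merged weights.
merge 1/20 + 1/20 → 1/10
merge 1/10 + 11/100 → 21/100
merge 1/5 + 21/100 → 41/100
merge 27/100 + 8/25 → 59/100
merge 41/100 + 59/100 → 1
L = 1/10 + 21/100 + 41/100 + 59/100 + 1 = 231/100 = 2.31 bits/symbol.

2.31 bits/symbol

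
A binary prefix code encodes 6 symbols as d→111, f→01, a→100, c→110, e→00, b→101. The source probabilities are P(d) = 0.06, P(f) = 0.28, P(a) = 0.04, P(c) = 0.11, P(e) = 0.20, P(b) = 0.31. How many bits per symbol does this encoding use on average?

L̄ = Σ pᵢ·ℓᵢ = 0.06·3 + 0.28·2 + 0.04·3 + 0.11·3 + 0.20·2 + 0.31·3 = 2.52 bits/symbol.

2.52 bits/symbol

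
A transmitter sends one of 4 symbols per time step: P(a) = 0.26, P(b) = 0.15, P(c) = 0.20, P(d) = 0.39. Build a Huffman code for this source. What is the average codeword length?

1.96 bits/symbol

Repeatedly combine the two least-probable nodes; the expected code length is the sum of the merged weights.
merge 3/20 + 1/5 → 7/20
merge 13/50 + 7/20 → 61/100
merge 39/100 + 61/100 → 1
L = 7/20 + 61/100 + 1 = 49/25 = 1.96 bits/symbol.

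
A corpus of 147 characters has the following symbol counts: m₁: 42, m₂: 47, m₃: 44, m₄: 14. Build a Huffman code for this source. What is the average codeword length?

2 bits/symbol

Probabilities are the counts divided by 147.
Repeatedly combine the two least-probable nodes; the expected code length is the sum of the merged weights.
merge 2/21 + 2/7 → 8/21
merge 44/147 + 47/147 → 13/21
merge 8/21 + 13/21 → 1
L = 8/21 + 13/21 + 1 = 2 bits/symbol.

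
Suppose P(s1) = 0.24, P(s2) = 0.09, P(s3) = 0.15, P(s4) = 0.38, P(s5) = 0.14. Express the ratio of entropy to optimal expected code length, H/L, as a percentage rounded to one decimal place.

96.2%

Entropy H = −Σ p log₂ p ≈ 2.1449 bits.
Huffman merges: 9/100+7/50→23/100; 3/20+23/100→19/50; 6/25+19/50→31/50; 19/50+31/50→1. L = 223/100 ≈ 2.2300.
Efficiency = H/L = 2.1449/2.2300 = 96.2%.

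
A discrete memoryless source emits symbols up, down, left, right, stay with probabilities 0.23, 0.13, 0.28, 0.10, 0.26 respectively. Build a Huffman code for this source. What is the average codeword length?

2.23 bits/symbol

Repeatedly combine the two least-probable nodes; the expected code length is the sum of the merged weights.
merge 1/10 + 13/100 → 23/100
merge 23/100 + 23/100 → 23/50
merge 13/50 + 7/25 → 27/50
merge 23/50 + 27/50 → 1
L = 23/100 + 23/50 + 27/50 + 1 = 223/100 = 2.23 bits/symbol.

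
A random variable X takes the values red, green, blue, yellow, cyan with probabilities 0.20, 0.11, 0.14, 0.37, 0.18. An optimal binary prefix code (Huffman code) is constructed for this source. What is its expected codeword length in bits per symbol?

2.25 bits/symbol

Repeatedly combine the two least-probable nodes; the expected code length is the sum of the merged weights.
merge 11/100 + 7/50 → 1/4
merge 9/50 + 1/5 → 19/50
merge 1/4 + 37/100 → 31/50
merge 19/50 + 31/50 → 1
L = 1/4 + 19/50 + 31/50 + 1 = 9/4 = 2.25 bits/symbol.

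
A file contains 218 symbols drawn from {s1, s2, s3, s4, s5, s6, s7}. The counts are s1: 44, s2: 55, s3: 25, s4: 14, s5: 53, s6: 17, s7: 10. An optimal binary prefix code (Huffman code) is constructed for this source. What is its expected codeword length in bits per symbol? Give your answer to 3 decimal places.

2.601 bits/symbol

Probabilities are the counts divided by 218.
Repeatedly combine the two least-probable nodes; the expected code length is the sum of the merged weights.
merge 5/109 + 7/109 → 12/109
merge 17/218 + 12/109 → 41/218
merge 25/218 + 41/218 → 33/109
merge 22/109 + 53/218 → 97/218
merge 55/218 + 33/109 → 121/218
merge 97/218 + 121/218 → 1
L = 12/109 + 41/218 + 33/109 + 97/218 + 121/218 + 1 = 567/218 ≈ 2.601 bits/symbol.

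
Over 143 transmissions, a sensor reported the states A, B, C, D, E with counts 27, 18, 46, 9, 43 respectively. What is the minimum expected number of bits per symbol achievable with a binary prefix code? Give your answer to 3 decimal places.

2.189 bits/symbol

Probabilities are the counts divided by 143.
Repeatedly combine the two least-probable nodes; the expected code length is the sum of the merged weights.
merge 9/143 + 18/143 → 27/143
merge 27/143 + 27/143 → 54/143
merge 43/143 + 46/143 → 89/143
merge 54/143 + 89/143 → 1
L = 27/143 + 54/143 + 89/143 + 1 = 313/143 ≈ 2.189 bits/symbol.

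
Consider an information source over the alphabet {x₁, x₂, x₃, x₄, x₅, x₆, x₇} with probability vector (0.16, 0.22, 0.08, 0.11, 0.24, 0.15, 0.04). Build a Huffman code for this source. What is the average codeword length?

Repeatedly combine the two least-probable nodes; the expected code length is the sum of the merged weights.
merge 1/25 + 2/25 → 3/25
merge 11/100 + 3/25 → 23/100
merge 3/20 + 4/25 → 31/100
merge 11/50 + 23/100 → 9/20
merge 6/25 + 31/100 → 11/20
merge 9/20 + 11/20 → 1
L = 3/25 + 23/100 + 31/100 + 9/20 + 11/20 + 1 = 133/50 = 2.66 bits/symbol.

2.66 bits/symbol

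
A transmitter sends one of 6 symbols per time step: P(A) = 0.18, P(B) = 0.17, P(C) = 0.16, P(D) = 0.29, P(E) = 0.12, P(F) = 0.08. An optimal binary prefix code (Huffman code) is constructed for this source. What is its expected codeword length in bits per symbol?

Repeatedly combine the two least-probable nodes; the expected code length is the sum of the merged weights.
merge 2/25 + 3/25 → 1/5
merge 4/25 + 17/100 → 33/100
merge 9/50 + 1/5 → 19/50
merge 29/100 + 33/100 → 31/50
merge 19/50 + 31/50 → 1
L = 1/5 + 33/100 + 19/50 + 31/50 + 1 = 253/100 = 2.53 bits/symbol.

2.53 bits/symbol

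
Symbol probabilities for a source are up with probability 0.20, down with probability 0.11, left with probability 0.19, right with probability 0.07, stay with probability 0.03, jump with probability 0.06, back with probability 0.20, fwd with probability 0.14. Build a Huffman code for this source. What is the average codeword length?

Repeatedly combine the two least-probable nodes; the expected code length is the sum of the merged weights.
merge 3/100 + 3/50 → 9/100
merge 7/100 + 9/100 → 4/25
merge 11/100 + 7/50 → 1/4
merge 4/25 + 19/100 → 7/20
merge 1/5 + 1/5 → 2/5
merge 1/4 + 7/20 → 3/5
merge 2/5 + 3/5 → 1
L = 9/100 + 4/25 + 1/4 + 7/20 + 2/5 + 3/5 + 1 = 57/20 = 2.85 bits/symbol.

2.85 bits/symbol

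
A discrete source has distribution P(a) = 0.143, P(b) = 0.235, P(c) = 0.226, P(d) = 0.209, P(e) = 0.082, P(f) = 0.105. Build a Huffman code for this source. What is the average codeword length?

2.517 bits/symbol

Repeatedly combine the two least-probable nodes; the expected code length is the sum of the merged weights.
merge 41/500 + 21/200 → 187/1000
merge 143/1000 + 187/1000 → 33/100
merge 209/1000 + 113/500 → 87/200
merge 47/200 + 33/100 → 113/200
merge 87/200 + 113/200 → 1
L = 187/1000 + 33/100 + 87/200 + 113/200 + 1 = 2517/1000 = 2.517 bits/symbol.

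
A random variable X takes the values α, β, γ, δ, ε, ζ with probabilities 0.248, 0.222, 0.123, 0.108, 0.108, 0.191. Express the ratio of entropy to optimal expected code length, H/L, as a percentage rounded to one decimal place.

98.9%

Entropy H = −Σ p log₂ p ≈ 2.5025 bits.
Huffman merges: 27/250+27/250→27/125; 123/1000+191/1000→157/500; 27/125+111/500→219/500; 31/125+157/500→281/500; 219/500+281/500→1. L = 253/100 ≈ 2.5300.
Efficiency = H/L = 2.5025/2.5300 = 98.9%.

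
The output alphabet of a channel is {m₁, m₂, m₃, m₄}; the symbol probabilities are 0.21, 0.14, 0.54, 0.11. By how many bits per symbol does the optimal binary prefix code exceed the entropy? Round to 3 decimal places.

Entropy H = −Σ p log₂ p ≈ 1.7003 bits.
Huffman merges: 11/100+7/50→1/4; 21/100+1/4→23/50; 23/50+27/50→1. L = 171/100 ≈ 1.7100.
L − H = 1.7100 − 1.7003 = 0.010 bits.

0.010 bits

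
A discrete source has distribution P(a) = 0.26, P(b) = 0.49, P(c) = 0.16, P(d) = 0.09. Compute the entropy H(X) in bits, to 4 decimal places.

H = −Σ pᵢ log₂ pᵢ.
−0.26·log₂(0.26) = 0.5053
−0.49·log₂(0.49) = 0.5043
−0.16·log₂(0.16) = 0.4230
−0.09·log₂(0.09) = 0.3127
Sum ≈ 1.7452 → 1.7452 bits.

1.7452 bits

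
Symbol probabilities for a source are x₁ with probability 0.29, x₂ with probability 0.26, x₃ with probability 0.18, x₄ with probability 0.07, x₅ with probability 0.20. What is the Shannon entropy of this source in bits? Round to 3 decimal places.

2.201 bits

H = −Σ pᵢ log₂ pᵢ.
−0.29·log₂(0.29) = 0.5179
−0.26·log₂(0.26) = 0.5053
−0.18·log₂(0.18) = 0.4453
−0.07·log₂(0.07) = 0.2686
−0.20·log₂(0.20) = 0.4644
Sum ≈ 2.2014 → 2.201 bits.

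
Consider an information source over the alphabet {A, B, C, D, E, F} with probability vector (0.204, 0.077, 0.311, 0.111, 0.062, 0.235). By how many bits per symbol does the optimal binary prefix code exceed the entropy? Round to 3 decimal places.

Entropy H = −Σ p log₂ p ≈ 2.3684 bits.
Huffman merges: 31/500+77/1000→139/1000; 111/1000+139/1000→1/4; 51/250+47/200→439/1000; 1/4+311/1000→561/1000; 439/1000+561/1000→1. L = 2389/1000 ≈ 2.3890.
L − H = 2.3890 − 2.3684 = 0.021 bits.

0.021 bits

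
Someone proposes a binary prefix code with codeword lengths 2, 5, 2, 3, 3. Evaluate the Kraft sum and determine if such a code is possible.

With common denominator 2^5 = 32: Σ 2^(−ℓᵢ) = 8/32 + 1/32 + 8/32 + 4/32 + 4/32 = 25/32 = 0.78125.
Kraft's inequality requires Σ ≤ 1; here Σ = 0.78125 ≤ 1, so such a prefix code exists.

0.78125; yes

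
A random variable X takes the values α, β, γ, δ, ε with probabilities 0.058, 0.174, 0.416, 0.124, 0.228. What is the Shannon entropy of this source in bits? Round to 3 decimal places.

H = −Σ pᵢ log₂ pᵢ.
−0.058·log₂(0.058) = 0.2383
−0.174·log₂(0.174) = 0.4390
−0.416·log₂(0.416) = 0.5264
−0.124·log₂(0.124) = 0.3734
−0.228·log₂(0.228) = 0.4863
Sum ≈ 2.0633 → 2.063 bits.

2.063 bits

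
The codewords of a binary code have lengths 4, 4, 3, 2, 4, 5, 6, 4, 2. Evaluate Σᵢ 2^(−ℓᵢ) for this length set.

With common denominator 2^6 = 64: Σ 2^(−ℓᵢ) = 4/64 + 4/64 + 8/64 + 16/64 + 4/64 + 2/64 + 1/64 + 4/64 + 16/64 = 59/64 = 0.921875.

0.921875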